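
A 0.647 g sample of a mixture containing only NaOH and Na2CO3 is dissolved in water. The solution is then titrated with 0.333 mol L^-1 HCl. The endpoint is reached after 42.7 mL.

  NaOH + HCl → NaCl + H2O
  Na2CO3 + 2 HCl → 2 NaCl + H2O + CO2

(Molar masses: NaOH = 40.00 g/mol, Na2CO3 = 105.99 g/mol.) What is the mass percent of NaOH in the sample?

n(HCl) = 0.0427 × 0.333 = 0.0142 mol
Let x = n(NaOH), y = n(Na2CO3).
Titrant: 1x + 2y = 0.0142;  mass: 40.00x + 105.99y = 0.647
Solving, x = 8.20 × 10^-3 mol, y = 3.01 × 10^-3 mol
mass of NaOH = 8.20 × 10^-3 × 40.00 = 0.328 g
% NaOH = 0.328 / 0.647 × 100 = 50.7 %

50.7 %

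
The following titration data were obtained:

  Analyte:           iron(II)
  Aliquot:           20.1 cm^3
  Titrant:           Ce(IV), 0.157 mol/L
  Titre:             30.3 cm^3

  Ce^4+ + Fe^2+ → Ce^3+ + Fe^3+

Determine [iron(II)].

0.237 mol/L

n(Ce4+) = 0.0303 L × 0.157 mol/L = 4.76 × 10^-3 mol
n(Fe2+) = 4.76 × 10^-3 mol (1:1 mole ratio)
[Fe2+] = 4.76 × 10^-3 mol / 0.0201 L = 0.237 mol/L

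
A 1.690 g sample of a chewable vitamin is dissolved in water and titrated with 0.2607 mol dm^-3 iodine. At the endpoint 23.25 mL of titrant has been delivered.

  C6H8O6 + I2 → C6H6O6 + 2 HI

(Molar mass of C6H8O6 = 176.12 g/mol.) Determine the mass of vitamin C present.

n(I2) = 0.02325 L × 0.2607 mol/L = 6.061 × 10^-3 mol
n(C6H8O6) = 6.061 × 10^-3 mol (1:1 ratio)
mass of C6H8O6 = 6.061 × 10^-3 × 176.12 g/mol = 1.068 g

1.068 g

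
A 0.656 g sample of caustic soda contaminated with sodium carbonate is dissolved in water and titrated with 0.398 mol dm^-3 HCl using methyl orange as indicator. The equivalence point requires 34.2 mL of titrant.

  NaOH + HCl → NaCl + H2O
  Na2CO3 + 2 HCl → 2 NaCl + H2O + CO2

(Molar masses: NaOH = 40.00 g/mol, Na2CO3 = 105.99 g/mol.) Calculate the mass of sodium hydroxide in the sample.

n(HCl) = 0.0342 × 0.398 = 0.0136 mol
Let x = n(NaOH), y = n(Na2CO3).
Titrant: 1x + 2y = 0.0136;  mass: 40.00x + 105.99y = 0.656
Solving, x = 5.03 × 10^-3 mol, y = 4.29 × 10^-3 mol
mass of NaOH = 5.03 × 10^-3 × 40.00 = 0.201 g

0.201 g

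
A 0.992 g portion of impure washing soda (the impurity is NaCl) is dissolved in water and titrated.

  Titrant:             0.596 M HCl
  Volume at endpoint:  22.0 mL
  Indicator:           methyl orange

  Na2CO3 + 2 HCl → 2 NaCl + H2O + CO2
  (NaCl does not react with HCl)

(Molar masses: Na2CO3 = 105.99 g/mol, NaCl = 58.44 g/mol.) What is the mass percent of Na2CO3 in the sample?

n(HCl) = 0.0220 × 0.596 = 0.0131 mol
Let x = n(Na2CO3), y = n(NaCl).
Titrant: 2x = 0.0131;  mass: 105.99x + 58.44y = 0.992
Solving, x = 6.56 × 10^-3 mol, y = 5.08 × 10^-3 mol
mass of Na2CO3 = 6.56 × 10^-3 × 105.99 = 0.695 g
% Na2CO3 = 0.695 / 0.992 × 100 = 70.0 %

70.0 %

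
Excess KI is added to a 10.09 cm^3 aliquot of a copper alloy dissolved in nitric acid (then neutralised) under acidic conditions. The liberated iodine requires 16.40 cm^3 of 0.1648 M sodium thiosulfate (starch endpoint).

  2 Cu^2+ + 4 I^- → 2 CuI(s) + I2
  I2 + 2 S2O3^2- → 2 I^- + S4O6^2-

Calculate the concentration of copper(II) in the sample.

n(S2O3^2-) = 0.01640 × 0.1648 = 2.703 × 10^-3 mol
n(I2) = n(S2O3^2-)/2 = 1.351 × 10^-3 mol
From the 2:1 ratio, n(Cu2+) in the aliquot = 2/1 × 1.351 × 10^-3 = 2.703 × 10^-3 mol
[Cu2+] = 2.703 × 10^-3 / 0.01009 = 0.2679 mol/L

0.2679 M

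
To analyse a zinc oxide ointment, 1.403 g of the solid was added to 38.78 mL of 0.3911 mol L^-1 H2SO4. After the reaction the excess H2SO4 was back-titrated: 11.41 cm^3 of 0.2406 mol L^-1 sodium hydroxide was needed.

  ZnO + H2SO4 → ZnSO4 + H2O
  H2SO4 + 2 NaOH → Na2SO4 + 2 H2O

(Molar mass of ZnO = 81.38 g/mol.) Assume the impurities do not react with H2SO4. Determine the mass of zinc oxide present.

n(H2SO4) added = 0.03878 × 0.3911 = 0.01517 mol
n(NaOH) used in back-titration = 0.01141 × 0.2406 = 2.745 × 10^-3 mol
From the 1:2 ratio, n(H2SO4) left over = 1/2 × 2.745 × 10^-3 = 1.373 × 10^-3 mol
n(H2SO4) consumed by analyte = 0.01517 − 1.373 × 10^-3 = 0.01379 mol
n(ZnO) = 0.01379 mol (1:1 ratio)
mass of ZnO = 0.01379 × 81.38 = 1.123 g

1.123 g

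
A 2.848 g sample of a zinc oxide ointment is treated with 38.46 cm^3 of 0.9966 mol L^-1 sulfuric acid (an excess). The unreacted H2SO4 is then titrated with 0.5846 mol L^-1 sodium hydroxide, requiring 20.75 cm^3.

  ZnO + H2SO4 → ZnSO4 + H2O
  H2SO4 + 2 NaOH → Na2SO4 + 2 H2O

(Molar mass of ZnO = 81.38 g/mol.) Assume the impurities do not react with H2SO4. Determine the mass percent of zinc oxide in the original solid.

92.19 %

n(H2SO4) added = 0.03846 × 0.9966 = 0.03833 mol
n(NaOH) used in back-titration = 0.02075 × 0.5846 = 0.01213 mol
From the 1:2 ratio, n(H2SO4) left over = 1/2 × 0.01213 = 6.065 × 10^-3 mol
n(H2SO4) consumed by analyte = 0.03833 − 6.065 × 10^-3 = 0.03226 mol
n(ZnO) = 0.03226 mol (1:1 ratio)
mass of ZnO = 0.03226 × 81.38 = 2.626 g
% ZnO = 2.626 / 2.848 × 100 = 92.19 %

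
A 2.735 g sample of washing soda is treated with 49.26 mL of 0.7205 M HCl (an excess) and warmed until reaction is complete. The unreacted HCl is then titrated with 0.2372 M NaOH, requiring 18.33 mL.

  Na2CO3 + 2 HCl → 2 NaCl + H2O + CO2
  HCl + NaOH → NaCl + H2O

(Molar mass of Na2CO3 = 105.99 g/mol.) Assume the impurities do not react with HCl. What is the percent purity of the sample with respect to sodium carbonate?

n(HCl) added = 0.04926 × 0.7205 = 0.03549 mol
n(NaOH) used in back-titration = 0.01833 × 0.2372 = 4.348 × 10^-3 mol
n(HCl) left over = 4.348 × 10^-3 mol (1:1 ratio)
n(HCl) consumed by analyte = 0.03549 − 4.348 × 10^-3 = 0.03114 mol
From the 1:2 ratio, n(Na2CO3) = 1/2 × 0.03114 = 0.01557 mol
mass of Na2CO3 = 0.01557 × 105.99 = 1.650 g
% Na2CO3 = 1.650 / 2.735 × 100 = 60.35 %

60.35 %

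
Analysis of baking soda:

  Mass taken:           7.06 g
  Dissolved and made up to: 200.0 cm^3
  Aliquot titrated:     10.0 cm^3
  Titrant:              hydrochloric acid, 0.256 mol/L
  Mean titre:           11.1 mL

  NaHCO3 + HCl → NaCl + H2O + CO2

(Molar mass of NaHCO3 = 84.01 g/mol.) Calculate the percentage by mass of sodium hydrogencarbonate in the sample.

n(HCl) per titration = 0.0111 × 0.256 = 2.84 × 10^-3 mol
n(NaHCO3) in each aliquot = 2.84 × 10^-3 mol (1:1 ratio)
n(NaHCO3) in the whole flask = 2.84 × 10^-3 × 200.0/10.0 = 0.0568 mol
mass of NaHCO3 = 0.0568 × 84.01 = 4.77 g
% NaHCO3 = 4.77 / 7.06 × 100 = 67.6 %

67.6 %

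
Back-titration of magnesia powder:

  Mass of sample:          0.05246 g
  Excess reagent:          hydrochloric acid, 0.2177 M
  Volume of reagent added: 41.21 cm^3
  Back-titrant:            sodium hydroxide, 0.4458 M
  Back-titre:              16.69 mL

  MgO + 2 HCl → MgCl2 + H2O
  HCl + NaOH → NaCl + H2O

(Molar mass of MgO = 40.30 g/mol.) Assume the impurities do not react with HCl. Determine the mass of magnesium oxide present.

0.03085 g

n(HCl) added = 0.04121 × 0.2177 = 8.971 × 10^-3 mol
n(NaOH) used in back-titration = 0.01669 × 0.4458 = 7.440 × 10^-3 mol
n(HCl) left over = 7.440 × 10^-3 mol (1:1 ratio)
n(HCl) consumed by analyte = 8.971 × 10^-3 − 7.440 × 10^-3 = 1.531 × 10^-3 mol
From the 1:2 ratio, n(MgO) = 1/2 × 1.531 × 10^-3 = 7.655 × 10^-4 mol
mass of MgO = 7.655 × 10^-4 × 40.30 = 0.03085 g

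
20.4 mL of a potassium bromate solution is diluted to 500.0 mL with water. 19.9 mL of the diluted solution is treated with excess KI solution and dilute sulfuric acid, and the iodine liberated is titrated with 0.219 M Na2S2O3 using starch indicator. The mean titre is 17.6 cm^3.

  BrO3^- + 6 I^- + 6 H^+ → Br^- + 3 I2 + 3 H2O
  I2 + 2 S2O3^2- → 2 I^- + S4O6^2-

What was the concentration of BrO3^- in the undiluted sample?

n(S2O3^2-) = 0.0176 × 0.219 = 3.85 × 10^-3 mol
n(I2) = n(S2O3^2-)/2 = 1.93 × 10^-3 mol
From the 1:3 ratio, n(BrO3^-) in the aliquot = 1/3 × 1.93 × 10^-3 = 6.42 × 10^-4 mol
[BrO3^-]_dilute = 6.42 × 10^-4 / 0.0199 = 0.0323 mol/L
[BrO3^-]_original = 0.0323 × 500.0/20.4 = 0.791 mol/L

0.791 M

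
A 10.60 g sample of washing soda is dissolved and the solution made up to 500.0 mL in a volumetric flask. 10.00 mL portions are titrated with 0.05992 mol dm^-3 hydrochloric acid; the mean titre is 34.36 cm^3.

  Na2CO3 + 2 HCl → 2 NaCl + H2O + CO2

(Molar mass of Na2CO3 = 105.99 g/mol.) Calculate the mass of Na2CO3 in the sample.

5.455 g

n(HCl) per titration = 0.03436 × 0.05992 = 2.059 × 10^-3 mol
From the 1:2 ratio, n(Na2CO3) in each aliquot = 1/2 × 2.059 × 10^-3 = 1.029 × 10^-3 mol
n(Na2CO3) in the whole flask = 1.029 × 10^-3 × 500.0/10.00 = 0.05147 mol
mass of Na2CO3 = 0.05147 × 105.99 = 5.455 g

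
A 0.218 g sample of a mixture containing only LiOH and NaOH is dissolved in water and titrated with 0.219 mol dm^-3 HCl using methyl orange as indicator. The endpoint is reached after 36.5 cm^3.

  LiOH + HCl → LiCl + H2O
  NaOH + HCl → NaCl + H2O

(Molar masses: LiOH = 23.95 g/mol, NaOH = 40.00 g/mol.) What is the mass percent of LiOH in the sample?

69.6 %

n(HCl) = 0.0365 × 0.219 = 7.99 × 10^-3 mol
Let x = n(LiOH), y = n(NaOH).
Titrant: 1x + 1y = 7.99 × 10^-3;  mass: 23.95x + 40.00y = 0.218
Solving, x = 6.34 × 10^-3 mol, y = 1.65 × 10^-3 mol
mass of LiOH = 6.34 × 10^-3 × 23.95 = 0.152 g
% LiOH = 0.152 / 0.218 × 100 = 69.6 %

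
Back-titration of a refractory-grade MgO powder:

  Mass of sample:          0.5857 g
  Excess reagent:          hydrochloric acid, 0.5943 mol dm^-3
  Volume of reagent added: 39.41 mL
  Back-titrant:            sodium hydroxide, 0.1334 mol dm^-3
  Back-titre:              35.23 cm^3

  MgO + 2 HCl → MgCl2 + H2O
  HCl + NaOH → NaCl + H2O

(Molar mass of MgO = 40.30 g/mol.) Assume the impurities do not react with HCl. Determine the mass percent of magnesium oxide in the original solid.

n(HCl) added = 0.03941 × 0.5943 = 0.02342 mol
n(NaOH) used in back-titration = 0.03523 × 0.1334 = 4.700 × 10^-3 mol
n(HCl) left over = 4.700 × 10^-3 mol (1:1 ratio)
n(HCl) consumed by analyte = 0.02342 − 4.700 × 10^-3 = 0.01872 mol
From the 1:2 ratio, n(MgO) = 1/2 × 0.01872 = 9.361 × 10^-3 mol
mass of MgO = 9.361 × 10^-3 × 40.30 = 0.3772 g
% MgO = 0.3772 / 0.5857 × 100 = 64.41 %

64.41 %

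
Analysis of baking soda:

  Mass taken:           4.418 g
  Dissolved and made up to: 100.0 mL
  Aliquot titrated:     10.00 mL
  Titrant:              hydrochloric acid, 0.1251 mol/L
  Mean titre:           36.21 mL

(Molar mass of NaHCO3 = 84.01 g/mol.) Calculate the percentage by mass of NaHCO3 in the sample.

86.14 %

NaHCO3 + HCl → NaCl + H2O + CO2
n(HCl) per titration = 0.03621 × 0.1251 = 4.530 × 10^-3 mol
n(NaHCO3) in each aliquot = 4.530 × 10^-3 mol (1:1 ratio)
n(NaHCO3) in the whole flask = 4.530 × 10^-3 × 100.0/10.00 = 0.04530 mol
mass of NaHCO3 = 0.04530 × 84.01 = 3.806 g
% NaHCO3 = 3.806 / 4.418 × 100 = 86.14 %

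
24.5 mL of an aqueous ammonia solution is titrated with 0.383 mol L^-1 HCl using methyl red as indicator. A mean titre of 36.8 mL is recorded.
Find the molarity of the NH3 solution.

NH3 + HCl → NH4Cl
n(HCl) = 0.0368 L × 0.383 mol/L = 0.0141 mol
n(NH3) = 0.0141 mol (1:1 mole ratio)
[NH3] = 0.0141 mol / 0.0245 L = 0.575 mol/L

0.575 mol/L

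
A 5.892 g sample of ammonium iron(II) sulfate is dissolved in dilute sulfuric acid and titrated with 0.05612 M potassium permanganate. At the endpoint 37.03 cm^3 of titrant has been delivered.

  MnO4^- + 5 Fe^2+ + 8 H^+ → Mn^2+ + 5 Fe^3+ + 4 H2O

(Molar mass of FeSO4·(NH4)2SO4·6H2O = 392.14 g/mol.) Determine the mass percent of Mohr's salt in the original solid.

n(KMnO4) = 0.03703 L × 0.05612 mol/L = 2.078 × 10^-3 mol
From the 5:1 ratio, n(FeSO4·(NH4)2SO4·6H2O) = 5/1 × 2.078 × 10^-3 = 0.01039 mol
mass of FeSO4·(NH4)2SO4·6H2O = 0.01039 × 392.14 g/mol = 4.075 g
% FeSO4·(NH4)2SO4·6H2O = 4.075 / 5.892 × 100 = 69.15 %

69.15 %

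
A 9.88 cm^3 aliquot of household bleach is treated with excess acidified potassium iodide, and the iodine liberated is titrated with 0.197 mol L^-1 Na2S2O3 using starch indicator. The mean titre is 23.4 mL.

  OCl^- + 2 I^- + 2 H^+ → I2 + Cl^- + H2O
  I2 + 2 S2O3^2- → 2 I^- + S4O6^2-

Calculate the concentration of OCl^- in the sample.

0.233 mol/L

n(S2O3^2-) = 0.0234 × 0.197 = 4.61 × 10^-3 mol
n(I2) = n(S2O3^2-)/2 = 2.30 × 10^-3 mol
n(OCl^-) in the aliquot = 2.30 × 10^-3 mol (1:1 ratio)
[OCl^-] = 2.30 × 10^-3 / 0.00988 = 0.233 mol/L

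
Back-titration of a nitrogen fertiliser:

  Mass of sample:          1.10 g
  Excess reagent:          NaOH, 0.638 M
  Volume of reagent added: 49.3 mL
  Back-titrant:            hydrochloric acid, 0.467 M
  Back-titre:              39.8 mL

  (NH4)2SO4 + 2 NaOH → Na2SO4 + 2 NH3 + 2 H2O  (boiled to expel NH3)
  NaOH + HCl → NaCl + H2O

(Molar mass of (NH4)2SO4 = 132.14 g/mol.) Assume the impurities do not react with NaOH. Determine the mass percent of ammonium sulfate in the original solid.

77.3 %

n(NaOH) added = 0.0493 × 0.638 = 0.0315 mol
n(HCl) used in back-titration = 0.0398 × 0.467 = 0.0186 mol
n(NaOH) left over = 0.0186 mol (1:1 ratio)
n(NaOH) consumed by analyte = 0.0315 − 0.0186 = 0.0129 mol
From the 1:2 ratio, n((NH4)2SO4) = 1/2 × 0.0129 = 6.43 × 10^-3 mol
mass of (NH4)2SO4 = 6.43 × 10^-3 × 132.14 = 0.850 g
% (NH4)2SO4 = 0.850 / 1.10 × 100 = 77.3 %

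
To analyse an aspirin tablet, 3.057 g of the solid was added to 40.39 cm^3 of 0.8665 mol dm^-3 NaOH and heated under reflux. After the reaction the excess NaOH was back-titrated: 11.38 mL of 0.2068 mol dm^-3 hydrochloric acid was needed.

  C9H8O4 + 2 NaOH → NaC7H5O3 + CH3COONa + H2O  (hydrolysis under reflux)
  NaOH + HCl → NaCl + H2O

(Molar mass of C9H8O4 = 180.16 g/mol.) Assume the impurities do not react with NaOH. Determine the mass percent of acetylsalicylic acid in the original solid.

96.19 %

n(NaOH) added = 0.04039 × 0.8665 = 0.03500 mol
n(HCl) used in back-titration = 0.01138 × 0.2068 = 2.353 × 10^-3 mol
n(NaOH) left over = 2.353 × 10^-3 mol (1:1 ratio)
n(NaOH) consumed by analyte = 0.03500 − 2.353 × 10^-3 = 0.03264 mol
From the 1:2 ratio, n(C9H8O4) = 1/2 × 0.03264 = 0.01632 mol
mass of C9H8O4 = 0.01632 × 180.16 = 2.941 g
% C9H8O4 = 2.941 / 3.057 × 100 = 96.19 %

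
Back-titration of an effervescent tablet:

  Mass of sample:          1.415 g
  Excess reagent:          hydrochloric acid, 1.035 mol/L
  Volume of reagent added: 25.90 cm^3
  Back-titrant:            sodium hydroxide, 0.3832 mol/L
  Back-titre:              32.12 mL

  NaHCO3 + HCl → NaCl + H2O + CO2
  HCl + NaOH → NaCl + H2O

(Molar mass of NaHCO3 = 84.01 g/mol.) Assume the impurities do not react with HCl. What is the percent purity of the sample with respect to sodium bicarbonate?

n(HCl) added = 0.02590 × 1.035 = 0.02681 mol
n(NaOH) used in back-titration = 0.03212 × 0.3832 = 0.01231 mol
n(HCl) left over = 0.01231 mol (1:1 ratio)
n(HCl) consumed by analyte = 0.02681 − 0.01231 = 0.01450 mol
n(NaHCO3) = 0.01450 mol (1:1 ratio)
mass of NaHCO3 = 0.01450 × 84.01 = 1.218 g
% NaHCO3 = 1.218 / 1.415 × 100 = 86.08 %

86.08 %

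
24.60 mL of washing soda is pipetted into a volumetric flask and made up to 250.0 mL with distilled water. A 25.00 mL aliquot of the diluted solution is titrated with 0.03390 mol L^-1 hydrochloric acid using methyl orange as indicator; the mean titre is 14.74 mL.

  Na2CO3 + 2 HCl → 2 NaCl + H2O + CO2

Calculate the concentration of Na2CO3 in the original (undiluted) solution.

n(HCl) = 0.01474 × 0.03390 = 4.997 × 10^-4 mol
From the 1:2 ratio, n(Na2CO3) in the aliquot = 1/2 × 4.997 × 10^-4 = 2.498 × 10^-4 mol
[Na2CO3]_dilute = 2.498 × 10^-4 / 0.02500 = 0.009994 mol/L
Dilution factor = 250.0 / 24.60 = 10.16
[Na2CO3]_stock = 0.009994 × 10.16 = 0.1016 mol/L

0.1016 mol/L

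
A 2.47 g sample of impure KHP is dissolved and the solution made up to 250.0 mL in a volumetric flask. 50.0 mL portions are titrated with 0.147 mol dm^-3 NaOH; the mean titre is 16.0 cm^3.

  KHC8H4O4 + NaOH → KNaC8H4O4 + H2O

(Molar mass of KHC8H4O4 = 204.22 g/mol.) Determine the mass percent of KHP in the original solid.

97.2 %

n(NaOH) per titration = 0.0160 × 0.147 = 2.35 × 10^-3 mol
n(KHC8H4O4) in each aliquot = 2.35 × 10^-3 mol (1:1 ratio)
n(KHC8H4O4) in the whole flask = 2.35 × 10^-3 × 250.0/50.0 = 0.0118 mol
mass of KHC8H4O4 = 0.0118 × 204.22 = 2.40 g
% KHC8H4O4 = 2.40 / 2.47 × 100 = 97.2 %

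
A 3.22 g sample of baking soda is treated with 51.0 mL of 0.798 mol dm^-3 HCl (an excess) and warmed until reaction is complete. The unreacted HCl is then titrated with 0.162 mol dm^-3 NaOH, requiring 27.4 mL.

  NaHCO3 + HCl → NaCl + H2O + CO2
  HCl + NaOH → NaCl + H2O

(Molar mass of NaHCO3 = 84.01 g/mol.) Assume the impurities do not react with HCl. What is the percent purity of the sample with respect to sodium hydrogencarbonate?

n(HCl) added = 0.0510 × 0.798 = 0.0407 mol
n(NaOH) used in back-titration = 0.0274 × 0.162 = 4.44 × 10^-3 mol
n(HCl) left over = 4.44 × 10^-3 mol (1:1 ratio)
n(HCl) consumed by analyte = 0.0407 − 4.44 × 10^-3 = 0.0363 mol
n(NaHCO3) = 0.0363 mol (1:1 ratio)
mass of NaHCO3 = 0.0363 × 84.01 = 3.05 g
% NaHCO3 = 3.05 / 3.22 × 100 = 94.6 %

94.6 %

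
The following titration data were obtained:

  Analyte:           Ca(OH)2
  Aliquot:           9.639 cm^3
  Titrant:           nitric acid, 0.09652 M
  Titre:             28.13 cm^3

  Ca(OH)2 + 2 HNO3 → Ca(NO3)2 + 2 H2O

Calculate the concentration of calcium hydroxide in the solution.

n(HNO3) = 0.02813 L × 0.09652 mol/L = 2.715 × 10^-3 mol
From the 1:2 mole ratio, n(Ca(OH)2) = 1/2 × 2.715 × 10^-3 = 1.358 × 10^-3 mol
[Ca(OH)2] = 1.358 × 10^-3 mol / 0.009639 L = 0.1408 mol/L

0.1408 M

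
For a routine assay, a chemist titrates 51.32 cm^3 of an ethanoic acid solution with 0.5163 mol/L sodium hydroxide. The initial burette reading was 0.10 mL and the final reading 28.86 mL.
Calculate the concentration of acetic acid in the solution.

0.2893 mol/L

CH3COOH + NaOH → CH3COONa + H2O
n(NaOH) = 0.02876 L × 0.5163 mol/L = 0.01485 mol
n(CH3COOH) = 0.01485 mol (1:1 mole ratio)
[CH3COOH] = 0.01485 mol / 0.05132 L = 0.2893 mol/L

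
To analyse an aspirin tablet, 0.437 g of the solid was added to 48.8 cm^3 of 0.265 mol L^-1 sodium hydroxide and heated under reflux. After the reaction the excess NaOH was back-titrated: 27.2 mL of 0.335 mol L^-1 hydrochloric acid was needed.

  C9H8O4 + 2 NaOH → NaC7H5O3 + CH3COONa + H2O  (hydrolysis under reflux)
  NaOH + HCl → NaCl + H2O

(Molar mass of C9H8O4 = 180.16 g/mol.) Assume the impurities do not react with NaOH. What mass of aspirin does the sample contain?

0.344 g

n(NaOH) added = 0.0488 × 0.265 = 0.0129 mol
n(HCl) used in back-titration = 0.0272 × 0.335 = 9.11 × 10^-3 mol
n(NaOH) left over = 9.11 × 10^-3 mol (1:1 ratio)
n(NaOH) consumed by analyte = 0.0129 − 9.11 × 10^-3 = 3.82 × 10^-3 mol
From the 1:2 ratio, n(C9H8O4) = 1/2 × 3.82 × 10^-3 = 1.91 × 10^-3 mol
mass of C9H8O4 = 1.91 × 10^-3 × 180.16 = 0.344 g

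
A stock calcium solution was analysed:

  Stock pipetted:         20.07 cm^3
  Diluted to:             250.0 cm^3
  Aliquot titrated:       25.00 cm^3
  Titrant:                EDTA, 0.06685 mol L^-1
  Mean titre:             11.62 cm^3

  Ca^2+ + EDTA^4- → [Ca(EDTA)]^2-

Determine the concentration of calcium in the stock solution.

0.3870 mol/L

n(EDTA) = 0.01162 × 0.06685 = 7.768 × 10^-4 mol
n(Ca2+) in the aliquot = 7.768 × 10^-4 mol (1:1 ratio)
[Ca2+]_dilute = 7.768 × 10^-4 / 0.02500 = 0.03107 mol/L
Dilution factor = 250.0 / 20.07 = 12.46
[Ca2+]_stock = 0.03107 × 12.46 = 0.3870 mol/L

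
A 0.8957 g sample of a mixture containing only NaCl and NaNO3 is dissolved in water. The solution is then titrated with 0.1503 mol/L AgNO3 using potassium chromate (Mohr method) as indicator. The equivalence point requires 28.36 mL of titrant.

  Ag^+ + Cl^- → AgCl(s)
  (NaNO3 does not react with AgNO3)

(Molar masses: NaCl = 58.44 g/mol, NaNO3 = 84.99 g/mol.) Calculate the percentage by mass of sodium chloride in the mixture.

27.81 %

n(AgNO3) = 0.02836 × 0.1503 = 4.263 × 10^-3 mol
Let x = n(NaCl), y = n(NaNO3).
Titrant: 1x = 4.263 × 10^-3;  mass: 58.44x + 84.99y = 0.8957
Solving, x = 4.263 × 10^-3 mol, y = 7.608 × 10^-3 mol
mass of NaCl = 4.263 × 10^-3 × 58.44 = 0.2491 g
% NaCl = 0.2491 / 0.8957 × 100 = 27.81 %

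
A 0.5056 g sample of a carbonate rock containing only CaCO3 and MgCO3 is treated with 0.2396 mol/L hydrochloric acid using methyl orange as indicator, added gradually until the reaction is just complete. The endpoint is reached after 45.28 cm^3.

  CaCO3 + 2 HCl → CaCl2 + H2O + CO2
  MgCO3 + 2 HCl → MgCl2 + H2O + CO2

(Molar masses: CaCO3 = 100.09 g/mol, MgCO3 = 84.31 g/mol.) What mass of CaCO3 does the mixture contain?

n(HCl) = 0.04528 × 0.2396 = 0.01085 mol
Let x = n(CaCO3), y = n(MgCO3).
Titrant: 2x + 2y = 0.01085;  mass: 100.09x + 84.31y = 0.5056
Solving, x = 3.058 × 10^-3 mol, y = 2.366 × 10^-3 mol
mass of CaCO3 = 3.058 × 10^-3 × 100.09 = 0.3061 g

0.3061 g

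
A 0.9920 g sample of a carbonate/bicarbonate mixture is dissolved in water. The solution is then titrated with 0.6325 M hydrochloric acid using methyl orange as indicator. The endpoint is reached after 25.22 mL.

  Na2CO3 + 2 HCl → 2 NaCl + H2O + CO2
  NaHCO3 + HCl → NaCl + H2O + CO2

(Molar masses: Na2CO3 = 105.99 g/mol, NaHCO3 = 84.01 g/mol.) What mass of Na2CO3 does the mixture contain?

0.5948 g

n(HCl) = 0.02522 × 0.6325 = 0.01595 mol
Let x = n(Na2CO3), y = n(NaHCO3).
Titrant: 2x + 1y = 0.01595;  mass: 105.99x + 84.01y = 0.9920
Solving, x = 5.612 × 10^-3 mol, y = 4.728 × 10^-3 mol
mass of Na2CO3 = 5.612 × 10^-3 × 105.99 = 0.5948 g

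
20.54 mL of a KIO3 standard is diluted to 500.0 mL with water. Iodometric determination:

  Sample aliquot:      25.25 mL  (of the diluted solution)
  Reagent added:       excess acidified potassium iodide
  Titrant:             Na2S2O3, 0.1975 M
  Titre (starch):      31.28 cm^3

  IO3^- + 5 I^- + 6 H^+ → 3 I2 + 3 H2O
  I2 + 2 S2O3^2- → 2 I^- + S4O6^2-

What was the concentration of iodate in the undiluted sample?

0.9926 M

n(S2O3^2-) = 0.03128 × 0.1975 = 6.178 × 10^-3 mol
n(I2) = n(S2O3^2-)/2 = 3.089 × 10^-3 mol
From the 1:3 ratio, n(IO3^-) in the aliquot = 1/3 × 3.089 × 10^-3 = 1.030 × 10^-3 mol
[IO3^-]_dilute = 1.030 × 10^-3 / 0.02525 = 0.04078 mol/L
[IO3^-]_original = 0.04078 × 500.0/20.54 = 0.9926 mol/L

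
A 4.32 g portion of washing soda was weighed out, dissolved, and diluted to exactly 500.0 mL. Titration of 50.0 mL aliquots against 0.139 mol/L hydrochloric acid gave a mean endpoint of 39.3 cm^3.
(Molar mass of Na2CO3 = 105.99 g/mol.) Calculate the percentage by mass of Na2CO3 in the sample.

Na2CO3 + 2 HCl → 2 NaCl + H2O + CO2
n(HCl) per titration = 0.0393 × 0.139 = 5.46 × 10^-3 mol
From the 1:2 ratio, n(Na2CO3) in each aliquot = 1/2 × 5.46 × 10^-3 = 2.73 × 10^-3 mol
n(Na2CO3) in the whole flask = 2.73 × 10^-3 × 500.0/50.0 = 0.0273 mol
mass of Na2CO3 = 0.0273 × 105.99 = 2.89 g
% Na2CO3 = 2.89 / 4.32 × 100 = 67.0 %

67.0 %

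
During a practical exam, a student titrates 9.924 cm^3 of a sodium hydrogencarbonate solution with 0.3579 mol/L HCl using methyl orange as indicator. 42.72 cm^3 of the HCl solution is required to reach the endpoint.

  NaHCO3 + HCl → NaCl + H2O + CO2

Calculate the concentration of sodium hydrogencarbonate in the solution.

1.541 mol/L

n(HCl) = 0.04272 L × 0.3579 mol/L = 0.01529 mol
n(NaHCO3) = 0.01529 mol (1:1 mole ratio)
[NaHCO3] = 0.01529 mol / 0.009924 L = 1.541 mol/L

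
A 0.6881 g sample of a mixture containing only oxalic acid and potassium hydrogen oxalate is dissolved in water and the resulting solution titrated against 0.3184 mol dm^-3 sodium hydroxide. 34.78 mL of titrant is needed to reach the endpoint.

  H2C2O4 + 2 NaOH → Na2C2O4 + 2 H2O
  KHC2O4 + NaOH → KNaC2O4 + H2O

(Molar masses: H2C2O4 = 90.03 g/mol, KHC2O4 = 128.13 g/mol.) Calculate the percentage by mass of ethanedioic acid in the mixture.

n(NaOH) = 0.03478 × 0.3184 = 0.01107 mol
Let x = n(H2C2O4), y = n(KHC2O4).
Titrant: 2x + 1y = 0.01107;  mass: 90.03x + 128.13y = 0.6881
Solving, x = 4.396 × 10^-3 mol, y = 2.281 × 10^-3 mol
mass of H2C2O4 = 4.396 × 10^-3 × 90.03 = 0.3958 g
% H2C2O4 = 0.3958 / 0.6881 × 100 = 57.52 %

57.52 %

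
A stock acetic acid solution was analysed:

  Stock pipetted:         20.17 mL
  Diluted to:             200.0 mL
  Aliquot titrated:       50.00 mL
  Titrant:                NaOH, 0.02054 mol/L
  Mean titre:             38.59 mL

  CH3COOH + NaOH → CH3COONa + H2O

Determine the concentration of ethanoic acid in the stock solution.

0.1572 mol/L

n(NaOH) = 0.03859 × 0.02054 = 7.926 × 10^-4 mol
n(CH3COOH) in the aliquot = 7.926 × 10^-4 mol (1:1 ratio)
[CH3COOH]_dilute = 7.926 × 10^-4 / 0.05000 = 0.01585 mol/L
Dilution factor = 200.0 / 20.17 = 9.916
[CH3COOH]_stock = 0.01585 × 9.916 = 0.1572 mol/L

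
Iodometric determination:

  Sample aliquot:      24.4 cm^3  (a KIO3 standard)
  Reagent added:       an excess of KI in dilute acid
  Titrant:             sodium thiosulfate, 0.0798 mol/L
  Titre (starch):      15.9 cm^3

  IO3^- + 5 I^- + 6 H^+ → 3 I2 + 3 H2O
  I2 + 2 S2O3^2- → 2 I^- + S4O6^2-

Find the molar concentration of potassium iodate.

n(S2O3^2-) = 0.0159 × 0.0798 = 1.27 × 10^-3 mol
n(I2) = n(S2O3^2-)/2 = 6.34 × 10^-4 mol
From the 1:3 ratio, n(IO3^-) in the aliquot = 1/3 × 6.34 × 10^-4 = 2.11 × 10^-4 mol
[IO3^-] = 2.11 × 10^-4 / 0.0244 = 0.00867 mol/L

0.00867 mol/L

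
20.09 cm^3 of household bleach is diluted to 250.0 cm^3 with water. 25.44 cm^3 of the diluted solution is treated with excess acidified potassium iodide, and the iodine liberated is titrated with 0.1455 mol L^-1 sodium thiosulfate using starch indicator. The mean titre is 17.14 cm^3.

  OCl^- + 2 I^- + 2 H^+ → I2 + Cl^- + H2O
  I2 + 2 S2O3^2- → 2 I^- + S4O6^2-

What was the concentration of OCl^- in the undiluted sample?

0.6099 mol/L

n(S2O3^2-) = 0.01714 × 0.1455 = 2.494 × 10^-3 mol
n(I2) = n(S2O3^2-)/2 = 1.247 × 10^-3 mol
n(OCl^-) in the aliquot = 1.247 × 10^-3 mol (1:1 ratio)
[OCl^-]_dilute = 1.247 × 10^-3 / 0.02544 = 0.04901 mol/L
[OCl^-]_original = 0.04901 × 250.0/20.09 = 0.6099 mol/L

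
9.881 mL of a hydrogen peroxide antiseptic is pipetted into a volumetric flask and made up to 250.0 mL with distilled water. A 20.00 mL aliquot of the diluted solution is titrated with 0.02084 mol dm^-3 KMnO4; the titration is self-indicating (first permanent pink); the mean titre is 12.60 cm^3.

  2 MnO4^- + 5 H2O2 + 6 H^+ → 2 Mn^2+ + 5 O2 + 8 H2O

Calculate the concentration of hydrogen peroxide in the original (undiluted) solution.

n(KMnO4) = 0.01260 × 0.02084 = 2.626 × 10^-4 mol
From the 5:2 ratio, n(H2O2) in the aliquot = 5/2 × 2.626 × 10^-4 = 6.565 × 10^-4 mol
[H2O2]_dilute = 6.565 × 10^-4 / 0.02000 = 0.03282 mol/L
Dilution factor = 250.0 / 9.881 = 25.30
[H2O2]_stock = 0.03282 × 25.30 = 0.8305 mol/L

0.8305 mol/L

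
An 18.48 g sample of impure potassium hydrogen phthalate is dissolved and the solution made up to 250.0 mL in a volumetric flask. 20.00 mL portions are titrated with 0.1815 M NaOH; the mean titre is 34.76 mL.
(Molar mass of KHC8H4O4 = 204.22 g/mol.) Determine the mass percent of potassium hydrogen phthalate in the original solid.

87.15 %

KHC8H4O4 + NaOH → KNaC8H4O4 + H2O
n(NaOH) per titration = 0.03476 × 0.1815 = 6.309 × 10^-3 mol
n(KHC8H4O4) in each aliquot = 6.309 × 10^-3 mol (1:1 ratio)
n(KHC8H4O4) in the whole flask = 6.309 × 10^-3 × 250.0/20.00 = 0.07886 mol
mass of KHC8H4O4 = 0.07886 × 204.22 = 16.11 g
% KHC8H4O4 = 16.11 / 18.48 × 100 = 87.15 %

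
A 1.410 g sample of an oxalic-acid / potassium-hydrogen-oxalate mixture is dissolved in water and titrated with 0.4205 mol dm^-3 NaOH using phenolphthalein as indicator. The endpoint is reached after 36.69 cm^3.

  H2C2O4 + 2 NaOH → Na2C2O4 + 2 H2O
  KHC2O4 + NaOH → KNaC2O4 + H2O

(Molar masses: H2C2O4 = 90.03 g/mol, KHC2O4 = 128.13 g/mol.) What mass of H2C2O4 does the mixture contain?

0.3070 g

n(NaOH) = 0.03669 × 0.4205 = 0.01543 mol
Let x = n(H2C2O4), y = n(KHC2O4).
Titrant: 2x + 1y = 0.01543;  mass: 90.03x + 128.13y = 1.410
Solving, x = 3.410 × 10^-3 mol, y = 8.609 × 10^-3 mol
mass of H2C2O4 = 3.410 × 10^-3 × 90.03 = 0.3070 g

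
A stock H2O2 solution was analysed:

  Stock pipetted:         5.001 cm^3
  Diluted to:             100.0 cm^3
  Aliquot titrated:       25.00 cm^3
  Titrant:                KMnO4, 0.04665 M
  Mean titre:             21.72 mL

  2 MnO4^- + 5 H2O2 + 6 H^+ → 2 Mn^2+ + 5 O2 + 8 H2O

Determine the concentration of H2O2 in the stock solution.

2.026 M

n(KMnO4) = 0.02172 × 0.04665 = 1.013 × 10^-3 mol
From the 5:2 ratio, n(H2O2) in the aliquot = 5/2 × 1.013 × 10^-3 = 2.533 × 10^-3 mol
[H2O2]_dilute = 2.533 × 10^-3 / 0.02500 = 0.1013 mol/L
Dilution factor = 100.0 / 5.001 = 20.00
[H2O2]_stock = 0.1013 × 20.00 = 2.026 mol/L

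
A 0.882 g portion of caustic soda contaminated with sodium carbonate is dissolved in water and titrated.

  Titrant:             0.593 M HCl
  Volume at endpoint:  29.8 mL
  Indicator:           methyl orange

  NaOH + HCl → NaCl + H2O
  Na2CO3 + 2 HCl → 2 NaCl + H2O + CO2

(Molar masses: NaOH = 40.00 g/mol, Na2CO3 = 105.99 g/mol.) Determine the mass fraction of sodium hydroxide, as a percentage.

19.0 %

n(HCl) = 0.0298 × 0.593 = 0.0177 mol
Let x = n(NaOH), y = n(Na2CO3).
Titrant: 1x + 2y = 0.0177;  mass: 40.00x + 105.99y = 0.882
Solving, x = 4.19 × 10^-3 mol, y = 6.74 × 10^-3 mol
mass of NaOH = 4.19 × 10^-3 × 40.00 = 0.168 g
% NaOH = 0.168 / 0.882 × 100 = 19.0 %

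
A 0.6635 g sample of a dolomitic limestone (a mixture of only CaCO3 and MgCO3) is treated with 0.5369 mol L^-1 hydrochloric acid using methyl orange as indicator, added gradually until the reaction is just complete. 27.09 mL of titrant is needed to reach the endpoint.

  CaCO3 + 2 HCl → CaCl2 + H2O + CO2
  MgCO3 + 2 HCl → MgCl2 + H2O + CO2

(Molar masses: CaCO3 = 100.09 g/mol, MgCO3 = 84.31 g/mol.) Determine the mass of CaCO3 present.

0.3195 g

n(HCl) = 0.02709 × 0.5369 = 0.01454 mol
Let x = n(CaCO3), y = n(MgCO3).
Titrant: 2x + 2y = 0.01454;  mass: 100.09x + 84.31y = 0.6635
Solving, x = 3.192 × 10^-3 mol, y = 4.080 × 10^-3 mol
mass of CaCO3 = 3.192 × 10^-3 × 100.09 = 0.3195 g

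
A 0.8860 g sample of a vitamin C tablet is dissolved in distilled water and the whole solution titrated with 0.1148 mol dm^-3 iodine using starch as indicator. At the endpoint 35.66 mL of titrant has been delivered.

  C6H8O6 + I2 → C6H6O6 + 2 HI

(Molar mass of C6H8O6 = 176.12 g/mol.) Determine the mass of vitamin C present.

n(I2) = 0.03566 L × 0.1148 mol/L = 4.094 × 10^-3 mol
n(C6H8O6) = 4.094 × 10^-3 mol (1:1 ratio)
mass of C6H8O6 = 4.094 × 10^-3 × 176.12 g/mol = 0.7210 g

0.7210 g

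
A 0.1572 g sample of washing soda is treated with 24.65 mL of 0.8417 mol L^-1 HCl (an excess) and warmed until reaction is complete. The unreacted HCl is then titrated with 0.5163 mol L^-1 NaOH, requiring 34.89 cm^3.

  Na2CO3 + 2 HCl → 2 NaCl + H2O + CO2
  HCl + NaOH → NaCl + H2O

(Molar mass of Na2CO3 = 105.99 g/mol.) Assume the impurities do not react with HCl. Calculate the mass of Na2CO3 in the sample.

0.1449 g

n(HCl) added = 0.02465 × 0.8417 = 0.02075 mol
n(NaOH) used in back-titration = 0.03489 × 0.5163 = 0.01801 mol
n(HCl) left over = 0.01801 mol (1:1 ratio)
n(HCl) consumed by analyte = 0.02075 − 0.01801 = 2.734 × 10^-3 mol
From the 1:2 ratio, n(Na2CO3) = 1/2 × 2.734 × 10^-3 = 1.367 × 10^-3 mol
mass of Na2CO3 = 1.367 × 10^-3 × 105.99 = 0.1449 g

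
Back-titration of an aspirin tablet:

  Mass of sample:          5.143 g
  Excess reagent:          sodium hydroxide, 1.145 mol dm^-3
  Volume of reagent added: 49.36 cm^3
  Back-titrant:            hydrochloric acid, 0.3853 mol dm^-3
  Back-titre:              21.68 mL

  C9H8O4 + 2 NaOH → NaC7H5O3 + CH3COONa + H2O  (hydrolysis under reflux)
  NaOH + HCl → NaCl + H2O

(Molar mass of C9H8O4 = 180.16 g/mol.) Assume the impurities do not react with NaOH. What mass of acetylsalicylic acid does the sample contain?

n(NaOH) added = 0.04936 × 1.145 = 0.05652 mol
n(HCl) used in back-titration = 0.02168 × 0.3853 = 8.353 × 10^-3 mol
n(NaOH) left over = 8.353 × 10^-3 mol (1:1 ratio)
n(NaOH) consumed by analyte = 0.05652 − 8.353 × 10^-3 = 0.04816 mol
From the 1:2 ratio, n(C9H8O4) = 1/2 × 0.04816 = 0.02408 mol
mass of C9H8O4 = 0.02408 × 180.16 = 4.339 g

4.339 g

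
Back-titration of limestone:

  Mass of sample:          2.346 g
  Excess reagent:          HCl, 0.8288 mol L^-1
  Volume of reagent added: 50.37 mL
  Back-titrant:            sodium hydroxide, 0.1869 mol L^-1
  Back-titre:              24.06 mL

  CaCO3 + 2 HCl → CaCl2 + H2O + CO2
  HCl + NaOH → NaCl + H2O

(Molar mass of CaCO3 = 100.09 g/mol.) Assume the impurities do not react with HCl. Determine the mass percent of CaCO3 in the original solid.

n(HCl) added = 0.05037 × 0.8288 = 0.04175 mol
n(NaOH) used in back-titration = 0.02406 × 0.1869 = 4.497 × 10^-3 mol
n(HCl) left over = 4.497 × 10^-3 mol (1:1 ratio)
n(HCl) consumed by analyte = 0.04175 − 4.497 × 10^-3 = 0.03725 mol
From the 1:2 ratio, n(CaCO3) = 1/2 × 0.03725 = 0.01862 mol
mass of CaCO3 = 0.01862 × 100.09 = 1.864 g
% CaCO3 = 1.864 / 2.346 × 100 = 79.46 %

79.46 %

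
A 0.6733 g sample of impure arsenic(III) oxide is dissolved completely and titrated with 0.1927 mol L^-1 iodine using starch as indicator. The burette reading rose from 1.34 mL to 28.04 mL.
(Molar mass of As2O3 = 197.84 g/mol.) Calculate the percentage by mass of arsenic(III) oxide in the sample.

75.59 %

As2O3 + 2 I2 + 2 H2O → As2O5 + 4 HI
n(I2) = 0.02670 L × 0.1927 mol/L = 5.145 × 10^-3 mol
From the 1:2 ratio, n(As2O3) = 1/2 × 5.145 × 10^-3 = 2.573 × 10^-3 mol
mass of As2O3 = 2.573 × 10^-3 × 197.84 g/mol = 0.5090 g
% As2O3 = 0.5090 / 0.6733 × 100 = 75.59 %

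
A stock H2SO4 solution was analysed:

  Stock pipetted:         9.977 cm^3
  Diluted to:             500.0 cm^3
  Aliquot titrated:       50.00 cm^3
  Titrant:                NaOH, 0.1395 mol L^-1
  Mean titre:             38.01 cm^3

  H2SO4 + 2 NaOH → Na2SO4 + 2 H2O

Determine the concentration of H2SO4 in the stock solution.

n(NaOH) = 0.03801 × 0.1395 = 5.302 × 10^-3 mol
From the 1:2 ratio, n(H2SO4) in the aliquot = 1/2 × 5.302 × 10^-3 = 2.651 × 10^-3 mol
[H2SO4]_dilute = 2.651 × 10^-3 / 0.05000 = 0.05302 mol/L
Dilution factor = 500.0 / 9.977 = 50.12
[H2SO4]_stock = 0.05302 × 50.12 = 2.657 mol/L

2.657 mol/L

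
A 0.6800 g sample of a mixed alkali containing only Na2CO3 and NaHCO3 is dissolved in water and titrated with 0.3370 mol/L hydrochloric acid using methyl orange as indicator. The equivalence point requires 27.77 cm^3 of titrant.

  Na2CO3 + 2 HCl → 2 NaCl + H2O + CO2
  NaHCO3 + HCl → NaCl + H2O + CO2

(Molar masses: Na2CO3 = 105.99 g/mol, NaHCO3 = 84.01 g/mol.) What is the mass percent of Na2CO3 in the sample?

n(HCl) = 0.02777 × 0.3370 = 9.358 × 10^-3 mol
Let x = n(Na2CO3), y = n(NaHCO3).
Titrant: 2x + 1y = 9.358 × 10^-3;  mass: 105.99x + 84.01y = 0.6800
Solving, x = 1.712 × 10^-3 mol, y = 5.934 × 10^-3 mol
mass of Na2CO3 = 1.712 × 10^-3 × 105.99 = 0.1815 g
% Na2CO3 = 0.1815 / 0.6800 × 100 = 26.69 %

26.69 %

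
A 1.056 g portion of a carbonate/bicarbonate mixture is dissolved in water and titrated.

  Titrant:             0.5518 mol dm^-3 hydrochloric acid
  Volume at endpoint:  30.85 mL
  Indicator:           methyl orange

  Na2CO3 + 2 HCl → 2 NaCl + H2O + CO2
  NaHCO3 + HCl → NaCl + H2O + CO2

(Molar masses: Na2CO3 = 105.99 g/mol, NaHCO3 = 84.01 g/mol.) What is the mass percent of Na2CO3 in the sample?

n(HCl) = 0.03085 × 0.5518 = 0.01702 mol
Let x = n(Na2CO3), y = n(NaHCO3).
Titrant: 2x + 1y = 0.01702;  mass: 105.99x + 84.01y = 1.056
Solving, x = 6.031 × 10^-3 mol, y = 4.961 × 10^-3 mol
mass of Na2CO3 = 6.031 × 10^-3 × 105.99 = 0.6392 g
% Na2CO3 = 0.6392 / 1.056 × 100 = 60.53 %

60.53 %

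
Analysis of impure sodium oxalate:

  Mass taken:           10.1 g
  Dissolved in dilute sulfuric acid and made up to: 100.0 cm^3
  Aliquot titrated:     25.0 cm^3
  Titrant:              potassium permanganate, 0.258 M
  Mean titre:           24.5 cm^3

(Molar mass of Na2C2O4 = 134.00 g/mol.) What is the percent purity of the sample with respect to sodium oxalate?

2 MnO4^- + 5 C2O4^2- + 16 H^+ → 2 Mn^2+ + 10 CO2 + 8 H2O
n(KMnO4) per titration = 0.0245 × 0.258 = 6.32 × 10^-3 mol
From the 5:2 ratio, n(Na2C2O4) in each aliquot = 5/2 × 6.32 × 10^-3 = 0.0158 mol
n(Na2C2O4) in the whole flask = 0.0158 × 100.0/25.0 = 0.0632 mol
mass of Na2C2O4 = 0.0632 × 134.00 = 8.47 g
% Na2C2O4 = 8.47 / 10.1 × 100 = 83.9 %

83.9 %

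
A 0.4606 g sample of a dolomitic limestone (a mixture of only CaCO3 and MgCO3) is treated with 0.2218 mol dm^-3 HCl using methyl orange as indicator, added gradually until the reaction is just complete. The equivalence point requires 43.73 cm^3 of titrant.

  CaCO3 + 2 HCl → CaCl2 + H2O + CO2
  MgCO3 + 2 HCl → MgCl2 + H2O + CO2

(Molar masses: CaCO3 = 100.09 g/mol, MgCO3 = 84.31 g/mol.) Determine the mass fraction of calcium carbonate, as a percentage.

71.23 %

n(HCl) = 0.04373 × 0.2218 = 9.699 × 10^-3 mol
Let x = n(CaCO3), y = n(MgCO3).
Titrant: 2x + 2y = 9.699 × 10^-3;  mass: 100.09x + 84.31y = 0.4606
Solving, x = 3.278 × 10^-3 mol, y = 1.572 × 10^-3 mol
mass of CaCO3 = 3.278 × 10^-3 × 100.09 = 0.3281 g
% CaCO3 = 0.3281 / 0.4606 × 100 = 71.23 %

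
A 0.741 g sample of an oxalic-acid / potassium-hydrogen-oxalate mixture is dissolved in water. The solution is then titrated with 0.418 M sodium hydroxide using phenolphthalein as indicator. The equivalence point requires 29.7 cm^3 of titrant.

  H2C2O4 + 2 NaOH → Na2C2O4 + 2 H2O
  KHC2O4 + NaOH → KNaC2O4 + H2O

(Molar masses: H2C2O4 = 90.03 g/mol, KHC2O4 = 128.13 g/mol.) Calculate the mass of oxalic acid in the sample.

n(NaOH) = 0.0297 × 0.418 = 0.0124 mol
Let x = n(H2C2O4), y = n(KHC2O4).
Titrant: 2x + 1y = 0.0124;  mass: 90.03x + 128.13y = 0.741
Solving, x = 5.11 × 10^-3 mol, y = 2.19 × 10^-3 mol
mass of H2C2O4 = 5.11 × 10^-3 × 90.03 = 0.460 g

0.460 g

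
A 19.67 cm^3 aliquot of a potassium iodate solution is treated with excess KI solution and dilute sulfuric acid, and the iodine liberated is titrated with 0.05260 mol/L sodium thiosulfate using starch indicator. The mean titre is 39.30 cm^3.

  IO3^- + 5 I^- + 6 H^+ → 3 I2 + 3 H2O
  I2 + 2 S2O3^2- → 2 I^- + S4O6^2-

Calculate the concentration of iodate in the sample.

0.01752 mol/L

n(S2O3^2-) = 0.03930 × 0.05260 = 2.067 × 10^-3 mol
n(I2) = n(S2O3^2-)/2 = 1.034 × 10^-3 mol
From the 1:3 ratio, n(IO3^-) in the aliquot = 1/3 × 1.034 × 10^-3 = 3.445 × 10^-4 mol
[IO3^-] = 3.445 × 10^-4 / 0.01967 = 0.01752 mol/L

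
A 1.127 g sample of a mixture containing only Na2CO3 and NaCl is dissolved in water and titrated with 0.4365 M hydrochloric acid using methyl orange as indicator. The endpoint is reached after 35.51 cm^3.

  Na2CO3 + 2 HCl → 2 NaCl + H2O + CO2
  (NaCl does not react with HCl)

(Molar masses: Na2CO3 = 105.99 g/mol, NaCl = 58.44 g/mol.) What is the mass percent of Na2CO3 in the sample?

72.89 %

n(HCl) = 0.03551 × 0.4365 = 0.01550 mol
Let x = n(Na2CO3), y = n(NaCl).
Titrant: 2x = 0.01550;  mass: 105.99x + 58.44y = 1.127
Solving, x = 7.750 × 10^-3 mol, y = 5.229 × 10^-3 mol
mass of Na2CO3 = 7.750 × 10^-3 × 105.99 = 0.8214 g
% Na2CO3 = 0.8214 / 1.127 × 100 = 72.89 %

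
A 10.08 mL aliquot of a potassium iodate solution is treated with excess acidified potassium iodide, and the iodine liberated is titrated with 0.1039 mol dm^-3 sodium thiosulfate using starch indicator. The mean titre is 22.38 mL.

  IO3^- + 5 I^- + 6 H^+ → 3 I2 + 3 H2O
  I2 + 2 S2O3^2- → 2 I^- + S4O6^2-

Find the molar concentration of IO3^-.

n(S2O3^2-) = 0.02238 × 0.1039 = 2.325 × 10^-3 mol
n(I2) = n(S2O3^2-)/2 = 1.163 × 10^-3 mol
From the 1:3 ratio, n(IO3^-) in the aliquot = 1/3 × 1.163 × 10^-3 = 3.875 × 10^-4 mol
[IO3^-] = 3.875 × 10^-4 / 0.01008 = 0.03845 mol/L

0.03845 mol/L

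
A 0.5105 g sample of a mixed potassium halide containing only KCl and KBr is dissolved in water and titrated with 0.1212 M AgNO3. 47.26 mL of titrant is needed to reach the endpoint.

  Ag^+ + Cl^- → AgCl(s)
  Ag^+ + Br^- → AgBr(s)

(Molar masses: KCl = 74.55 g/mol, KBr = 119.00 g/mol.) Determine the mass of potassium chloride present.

0.2870 g

n(AgNO3) = 0.04726 × 0.1212 = 5.728 × 10^-3 mol
Let x = n(KCl), y = n(KBr).
Titrant: 1x + 1y = 5.728 × 10^-3;  mass: 74.55x + 119.00y = 0.5105
Solving, x = 3.850 × 10^-3 mol, y = 1.878 × 10^-3 mol
mass of KCl = 3.850 × 10^-3 × 74.55 = 0.2870 g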